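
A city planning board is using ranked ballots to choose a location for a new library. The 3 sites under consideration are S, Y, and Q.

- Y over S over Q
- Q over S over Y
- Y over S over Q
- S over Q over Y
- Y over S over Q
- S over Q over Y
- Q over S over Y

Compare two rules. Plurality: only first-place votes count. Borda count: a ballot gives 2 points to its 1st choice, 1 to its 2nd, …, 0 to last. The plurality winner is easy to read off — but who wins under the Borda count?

Plurality first-place counts: S 2, Y 3, Q 2 → Y.
Borda totals: S 9, Y 6, Q 6 → S.

S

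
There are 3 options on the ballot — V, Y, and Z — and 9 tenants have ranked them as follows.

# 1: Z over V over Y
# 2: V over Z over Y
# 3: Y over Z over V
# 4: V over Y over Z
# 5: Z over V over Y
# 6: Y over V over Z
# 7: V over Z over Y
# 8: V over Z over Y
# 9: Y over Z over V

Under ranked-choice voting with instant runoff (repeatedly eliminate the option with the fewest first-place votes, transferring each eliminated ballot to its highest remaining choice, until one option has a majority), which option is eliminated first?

Round 1: V 4, Y 3, Z 2. Z has the fewest and is eliminated.
Round 2: V 6, Y 3. V has a majority.

Z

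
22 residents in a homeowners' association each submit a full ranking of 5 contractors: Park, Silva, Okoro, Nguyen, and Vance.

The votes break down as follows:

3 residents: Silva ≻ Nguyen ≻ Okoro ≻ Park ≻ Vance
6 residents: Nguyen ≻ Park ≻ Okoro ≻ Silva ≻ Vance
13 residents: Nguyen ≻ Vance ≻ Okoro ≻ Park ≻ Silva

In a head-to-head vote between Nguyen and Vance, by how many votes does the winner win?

Ballots ranking Nguyen above Vance: 3+6+13 = 22.
Ballots ranking Vance above Nguyen: 0.
Nguyen wins 22–0, a margin of 22.

22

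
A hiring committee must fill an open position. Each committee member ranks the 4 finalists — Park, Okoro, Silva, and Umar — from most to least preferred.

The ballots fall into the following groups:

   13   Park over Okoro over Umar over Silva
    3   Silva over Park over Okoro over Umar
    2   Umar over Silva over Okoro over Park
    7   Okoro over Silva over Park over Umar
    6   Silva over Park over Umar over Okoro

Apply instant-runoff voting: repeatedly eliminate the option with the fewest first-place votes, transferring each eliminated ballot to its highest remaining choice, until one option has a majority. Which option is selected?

Round 1: Park 13, Silva 9, Okoro 7, Umar 2. Umar has the fewest and is eliminated.
Round 2: Park 13, Silva 11, Okoro 7. Okoro has the fewest and is eliminated.
Round 3: Silva 18, Park 13. Silva has a majority.

Silva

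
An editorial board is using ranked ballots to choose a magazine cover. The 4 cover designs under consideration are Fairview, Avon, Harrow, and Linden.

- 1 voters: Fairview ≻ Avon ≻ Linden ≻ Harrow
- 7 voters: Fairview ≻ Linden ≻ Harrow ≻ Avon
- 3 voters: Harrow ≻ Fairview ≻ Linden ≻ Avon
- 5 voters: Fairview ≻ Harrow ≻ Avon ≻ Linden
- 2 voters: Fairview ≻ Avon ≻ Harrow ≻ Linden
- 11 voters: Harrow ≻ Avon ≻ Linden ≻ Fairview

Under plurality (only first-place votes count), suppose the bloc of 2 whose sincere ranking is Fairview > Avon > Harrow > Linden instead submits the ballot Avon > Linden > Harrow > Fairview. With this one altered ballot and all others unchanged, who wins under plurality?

First-place totals with the altered ballot: Fairview 13, Avon 2, Harrow 14, Linden 0.
The switch changes the winner from Fairview to Harrow.

Harrow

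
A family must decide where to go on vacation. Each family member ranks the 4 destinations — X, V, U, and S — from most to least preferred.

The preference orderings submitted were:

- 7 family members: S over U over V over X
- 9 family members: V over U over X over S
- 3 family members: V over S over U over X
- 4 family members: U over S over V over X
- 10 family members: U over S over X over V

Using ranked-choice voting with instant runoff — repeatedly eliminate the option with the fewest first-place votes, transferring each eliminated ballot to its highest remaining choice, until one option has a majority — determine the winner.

Round 1: U 14, V 12, S 7, X 0. X has the fewest and is eliminated.
Round 2: U 14, V 12, S 7. S has the fewest and is eliminated.
Round 3: U 21, V 12. U has a majority.

U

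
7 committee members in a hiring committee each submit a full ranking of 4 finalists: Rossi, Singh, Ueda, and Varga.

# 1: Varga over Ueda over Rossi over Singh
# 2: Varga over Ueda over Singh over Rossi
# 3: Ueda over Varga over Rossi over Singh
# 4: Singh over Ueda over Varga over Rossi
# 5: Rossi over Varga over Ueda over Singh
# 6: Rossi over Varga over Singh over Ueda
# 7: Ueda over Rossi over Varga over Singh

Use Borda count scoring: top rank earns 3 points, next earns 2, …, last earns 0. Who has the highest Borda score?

Varga

Borda scores:
  Rossi: 1 + 0 + 1 + 0 + 3 + 3 + 2 = 10
  Singh: 0 + 1 + 0 + 3 + 0 + 1 + 0 = 5
  Ueda: 2 + 2 + 3 + 2 + 1 + 0 + 3 = 13
  Varga: 3 + 3 + 2 + 1 + 2 + 2 + 1 = 14
Varga has the highest total.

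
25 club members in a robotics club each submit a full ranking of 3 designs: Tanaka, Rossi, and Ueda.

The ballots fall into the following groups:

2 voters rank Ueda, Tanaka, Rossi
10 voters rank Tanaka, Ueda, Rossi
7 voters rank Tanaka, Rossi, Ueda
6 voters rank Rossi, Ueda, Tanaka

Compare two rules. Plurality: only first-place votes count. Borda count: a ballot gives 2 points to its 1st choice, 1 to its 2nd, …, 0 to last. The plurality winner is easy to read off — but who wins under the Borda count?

Plurality first-place counts: Tanaka 17, Rossi 6, Ueda 2 → Tanaka.
Borda totals: Tanaka 36, Rossi 19, Ueda 20 → Tanaka.

Tanaka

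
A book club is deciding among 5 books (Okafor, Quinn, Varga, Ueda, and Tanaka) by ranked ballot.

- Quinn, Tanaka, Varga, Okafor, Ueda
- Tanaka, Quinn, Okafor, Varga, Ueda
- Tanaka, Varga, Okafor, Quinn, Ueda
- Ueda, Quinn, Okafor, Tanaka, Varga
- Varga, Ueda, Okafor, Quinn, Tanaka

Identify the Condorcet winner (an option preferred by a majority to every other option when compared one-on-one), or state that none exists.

Head-to-head results (5 voters total):
Okafor vs Quinn: Quinn wins 3–2.
Okafor vs Varga: Varga wins 3–2.
Okafor vs Ueda: Okafor wins 3–2.
Okafor vs Tanaka: Tanaka wins 3–2.
Quinn vs Varga: Quinn wins 3–2.
Quinn vs Ueda: Quinn wins 3–2.
Quinn vs Tanaka: Quinn wins 3–2.
Varga vs Ueda: Varga wins 4–1.
Varga vs Tanaka: Tanaka wins 4–1.
Ueda vs Tanaka: Tanaka wins 3–2.
Quinn beats each rival — Okafor (3–2), Varga (3–2), Ueda (3–2), Tanaka (3–2) — so Quinn is the Condorcet winner.

Quinn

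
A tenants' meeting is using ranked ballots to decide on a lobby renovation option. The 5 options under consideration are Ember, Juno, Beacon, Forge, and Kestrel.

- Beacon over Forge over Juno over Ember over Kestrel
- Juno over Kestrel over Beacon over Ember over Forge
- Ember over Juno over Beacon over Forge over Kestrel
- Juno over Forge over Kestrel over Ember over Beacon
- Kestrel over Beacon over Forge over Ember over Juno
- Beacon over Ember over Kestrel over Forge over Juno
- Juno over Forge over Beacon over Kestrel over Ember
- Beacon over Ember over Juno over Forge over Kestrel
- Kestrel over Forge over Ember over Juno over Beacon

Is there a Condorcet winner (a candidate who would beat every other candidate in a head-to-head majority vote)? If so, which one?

Head-to-head results (9 voters total):
Ember vs Juno: Ember wins 5–4.
Ember vs Beacon: Beacon wins 6–3.
Ember vs Forge: Forge wins 5–4.
Ember vs Kestrel: Kestrel wins 5–4.
Juno vs Beacon: Juno wins 5–4.
Juno vs Forge: Juno wins 5–4.
Juno vs Kestrel: Juno wins 6–3.
Beacon vs Forge: Beacon wins 6–3.
Beacon vs Kestrel: Beacon wins 5–4.
Forge vs Kestrel: Forge wins 5–4.
No candidate beats all others: Ember beats Juno beats Beacon beats Ember, a majority cycle.

There is no Condorcet winner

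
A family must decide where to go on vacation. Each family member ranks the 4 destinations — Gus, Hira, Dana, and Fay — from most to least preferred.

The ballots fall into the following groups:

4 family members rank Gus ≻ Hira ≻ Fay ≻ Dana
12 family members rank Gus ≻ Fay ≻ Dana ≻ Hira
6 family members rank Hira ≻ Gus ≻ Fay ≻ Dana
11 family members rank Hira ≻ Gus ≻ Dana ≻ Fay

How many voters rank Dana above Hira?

Ballots ranking Dana above Hira: 12.
Ballots ranking Hira above Dana: 4+6+11 = 21.
So 12 of 33 voters prefer Dana to Hira.

12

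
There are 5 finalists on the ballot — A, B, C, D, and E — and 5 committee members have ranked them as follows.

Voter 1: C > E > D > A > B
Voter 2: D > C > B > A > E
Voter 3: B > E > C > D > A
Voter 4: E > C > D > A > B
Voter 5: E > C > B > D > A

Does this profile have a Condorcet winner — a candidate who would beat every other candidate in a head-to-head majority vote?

Head-to-head results (5 voters total):
A vs B: B wins 3–2.
A vs C: C wins 5–0.
A vs D: D wins 5–0.
A vs E: E wins 4–1.
B vs C: C wins 4–1.
B vs D: D wins 3–2.
B vs E: E wins 3–2.
C vs D: C wins 4–1.
C vs E: E wins 3–2.
D vs E: E wins 4–1.
E beats each rival — A (4–1), B (3–2), C (3–2), D (4–1) — so E is the Condorcet winner.

Yes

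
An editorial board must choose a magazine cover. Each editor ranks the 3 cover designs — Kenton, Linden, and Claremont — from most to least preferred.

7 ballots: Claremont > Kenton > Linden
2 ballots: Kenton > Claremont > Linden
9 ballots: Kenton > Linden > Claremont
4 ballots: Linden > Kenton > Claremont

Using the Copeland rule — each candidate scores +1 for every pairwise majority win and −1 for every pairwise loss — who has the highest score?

Pairwise results:
  Kenton vs Linden: Kenton wins 18–4.
  Kenton vs Claremont: Kenton wins 15–7.
  Linden vs Claremont: Linden wins 13–9.
Copeland scores (wins − losses):
  Kenton: 2 − 0 = 2
  Linden: 1 − 1 = 0
  Claremont: 0 − 2 = -2
Kenton has the best Copeland score.

Kenton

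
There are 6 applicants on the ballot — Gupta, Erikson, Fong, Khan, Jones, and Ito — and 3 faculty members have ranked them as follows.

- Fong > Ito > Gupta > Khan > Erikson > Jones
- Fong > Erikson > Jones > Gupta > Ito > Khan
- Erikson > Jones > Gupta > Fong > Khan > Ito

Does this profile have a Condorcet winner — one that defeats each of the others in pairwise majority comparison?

Yes

Head-to-head results (3 voters total):
Gupta vs Erikson: Erikson wins 2–1.
Gupta vs Fong: Fong wins 2–1.
Gupta vs Khan: Gupta wins 3–0.
Gupta vs Jones: Jones wins 2–1.
Gupta vs Ito: Gupta wins 2–1.
Erikson vs Fong: Fong wins 2–1.
Erikson vs Khan: Erikson wins 2–1.
Erikson vs Jones: Erikson wins 3–0.
Erikson vs Ito: Erikson wins 2–1.
Fong vs Khan: Fong wins 3–0.
Fong vs Jones: Fong wins 2–1.
Fong vs Ito: Fong wins 3–0.
Khan vs Jones: Jones wins 2–1.
Khan vs Ito: Ito wins 2–1.
Jones vs Ito: Jones wins 2–1.
Fong beats each rival — Gupta (2–1), Erikson (2–1), Khan (3–0), Jones (2–1), Ito (3–0) — so Fong is the Condorcet winner.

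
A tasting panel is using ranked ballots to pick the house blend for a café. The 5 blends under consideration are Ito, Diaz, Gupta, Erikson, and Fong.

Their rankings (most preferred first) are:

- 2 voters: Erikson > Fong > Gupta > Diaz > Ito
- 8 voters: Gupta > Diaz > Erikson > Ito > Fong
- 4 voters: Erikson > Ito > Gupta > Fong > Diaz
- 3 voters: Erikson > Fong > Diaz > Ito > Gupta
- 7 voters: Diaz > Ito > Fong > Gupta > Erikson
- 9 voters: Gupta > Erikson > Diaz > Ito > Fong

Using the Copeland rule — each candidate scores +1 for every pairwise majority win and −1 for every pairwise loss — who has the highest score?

Gupta

Pairwise results:
  Ito vs Diaz: Diaz wins 29–4.
  Ito vs Gupta: Gupta wins 19–14.
  Ito vs Erikson: Erikson wins 26–7.
  Ito vs Fong: Ito wins 28–5.
  Diaz vs Gupta: Gupta wins 23–10.
  Diaz vs Erikson: Erikson wins 18–15.
  Diaz vs Fong: Diaz wins 24–9.
  Gupta vs Erikson: Gupta wins 24–9.
  Gupta vs Fong: Gupta wins 21–12.
  Erikson vs Fong: Erikson wins 26–7.
Copeland scores (wins − losses):
  Ito: 1 − 3 = -2
  Diaz: 2 − 2 = 0
  Gupta: 4 − 0 = 4
  Erikson: 3 − 1 = 2
  Fong: 0 − 4 = -4
Gupta has the best Copeland score.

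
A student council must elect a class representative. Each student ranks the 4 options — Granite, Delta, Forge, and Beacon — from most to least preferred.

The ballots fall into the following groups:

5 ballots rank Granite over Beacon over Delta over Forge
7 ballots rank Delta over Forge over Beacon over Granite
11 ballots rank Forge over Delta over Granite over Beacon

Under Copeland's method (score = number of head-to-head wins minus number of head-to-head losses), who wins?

Pairwise results:
  Granite vs Delta: Delta wins 18–5.
  Granite vs Forge: Forge wins 18–5.
  Granite vs Beacon: Granite wins 16–7.
  Delta vs Forge: Delta wins 12–11.
  Delta vs Beacon: Delta wins 18–5.
  Forge vs Beacon: Forge wins 18–5.
Copeland scores (wins − losses):
  Granite: 1 − 2 = -1
  Delta: 3 − 0 = 3
  Forge: 2 − 1 = 1
  Beacon: 0 − 3 = -3
Delta has the best Copeland score.

Delta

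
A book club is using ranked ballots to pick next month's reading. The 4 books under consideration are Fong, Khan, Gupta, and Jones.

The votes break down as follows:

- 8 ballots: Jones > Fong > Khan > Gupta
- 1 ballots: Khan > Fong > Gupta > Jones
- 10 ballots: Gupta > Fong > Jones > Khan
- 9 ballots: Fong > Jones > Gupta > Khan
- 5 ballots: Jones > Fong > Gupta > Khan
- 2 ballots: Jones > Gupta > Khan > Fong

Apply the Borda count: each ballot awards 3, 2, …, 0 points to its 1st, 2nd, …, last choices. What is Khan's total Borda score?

13

Borda scores:
  Fong: 8·2 + 2 + 10·2 + 9·3 + 5·2 + 2·0 = 75
  Khan: 8·1 + 3 + 10·0 + 9·0 + 5·0 + 2·1 = 13
  Gupta: 8·0 + 1 + 10·3 + 9·1 + 5·1 + 2·2 = 49
  Jones: 8·3 + 0 + 10·1 + 9·2 + 5·3 + 2·3 = 73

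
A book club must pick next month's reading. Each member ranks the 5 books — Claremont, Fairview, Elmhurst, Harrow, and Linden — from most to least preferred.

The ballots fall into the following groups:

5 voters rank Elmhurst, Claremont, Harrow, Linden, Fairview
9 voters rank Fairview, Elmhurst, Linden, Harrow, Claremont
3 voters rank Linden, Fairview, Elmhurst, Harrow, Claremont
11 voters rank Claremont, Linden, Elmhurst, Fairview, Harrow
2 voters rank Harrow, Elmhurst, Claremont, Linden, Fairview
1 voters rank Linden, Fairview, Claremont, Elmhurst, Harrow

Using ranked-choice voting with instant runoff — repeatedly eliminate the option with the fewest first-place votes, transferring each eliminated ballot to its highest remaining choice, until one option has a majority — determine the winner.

Round 1: Claremont 11, Fairview 9, Elmhurst 5, Linden 4, Harrow 2. Harrow has the fewest and is eliminated.
Round 2: Claremont 11, Fairview 9, Elmhurst 7, Linden 4. Linden has the fewest and is eliminated.
Round 3: Fairview 13, Claremont 11, Elmhurst 7. Elmhurst has the fewest and is eliminated.
Round 4: Claremont 18, Fairview 13. Claremont has a majority.

Claremont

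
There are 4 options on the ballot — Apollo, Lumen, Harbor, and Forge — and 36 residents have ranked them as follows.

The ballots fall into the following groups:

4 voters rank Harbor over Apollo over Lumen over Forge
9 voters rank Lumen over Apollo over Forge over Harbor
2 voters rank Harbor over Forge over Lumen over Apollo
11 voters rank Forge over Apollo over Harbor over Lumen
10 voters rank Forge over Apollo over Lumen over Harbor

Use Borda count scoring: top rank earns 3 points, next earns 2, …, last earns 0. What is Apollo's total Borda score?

Borda scores:
  Apollo: 4·2 + 9·2 + 2·0 + 11·2 + 10·2 = 68
  Lumen: 4·1 + 9·3 + 2·1 + 11·0 + 10·1 = 43
  Harbor: 4·3 + 9·0 + 2·3 + 11·1 + 10·0 = 29
  Forge: 4·0 + 9·1 + 2·2 + 11·3 + 10·3 = 76

68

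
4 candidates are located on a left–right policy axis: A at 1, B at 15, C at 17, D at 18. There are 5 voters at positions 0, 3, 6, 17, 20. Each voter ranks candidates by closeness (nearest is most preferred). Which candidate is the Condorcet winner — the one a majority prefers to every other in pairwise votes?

With single-peaked preferences on a line, the Condorcet winner is the candidate closest to the median voter.
The median voter (position 6) is closest to A at 1.
Check: A vs C — voters closer to A: 3 of 5.

A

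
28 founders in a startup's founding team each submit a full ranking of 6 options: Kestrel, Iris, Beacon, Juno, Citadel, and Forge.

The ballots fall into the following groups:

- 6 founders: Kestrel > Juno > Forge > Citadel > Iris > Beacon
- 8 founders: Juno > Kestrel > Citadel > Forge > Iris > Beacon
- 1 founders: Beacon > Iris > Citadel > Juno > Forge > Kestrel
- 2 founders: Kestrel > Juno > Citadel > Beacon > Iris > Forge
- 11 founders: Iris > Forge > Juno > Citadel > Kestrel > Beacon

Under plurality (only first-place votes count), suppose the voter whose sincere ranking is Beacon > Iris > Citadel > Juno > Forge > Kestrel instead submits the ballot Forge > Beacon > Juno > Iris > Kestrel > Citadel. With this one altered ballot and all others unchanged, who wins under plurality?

Iris

First-place totals with the altered ballot: Kestrel 8, Iris 11, Beacon 0, Juno 8, Citadel 0, Forge 1.
The winner is unchanged: still Iris.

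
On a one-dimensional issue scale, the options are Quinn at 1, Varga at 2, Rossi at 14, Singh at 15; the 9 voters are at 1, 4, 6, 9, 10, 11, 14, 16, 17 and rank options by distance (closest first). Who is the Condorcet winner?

Rossi

With single-peaked preferences on a line, the Condorcet winner is the candidate closest to the median voter.
The median voter (position 10) is closest to Rossi at 14.
Check: Rossi vs Singh — voters closer to Rossi: 7 of 9.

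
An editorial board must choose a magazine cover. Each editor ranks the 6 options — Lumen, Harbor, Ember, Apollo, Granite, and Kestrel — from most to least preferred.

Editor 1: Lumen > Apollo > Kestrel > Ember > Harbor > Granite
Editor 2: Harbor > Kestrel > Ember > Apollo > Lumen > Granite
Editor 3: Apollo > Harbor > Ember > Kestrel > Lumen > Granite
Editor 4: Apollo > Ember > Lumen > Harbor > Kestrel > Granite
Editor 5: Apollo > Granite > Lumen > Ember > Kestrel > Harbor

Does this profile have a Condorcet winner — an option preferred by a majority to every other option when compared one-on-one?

Yes

Head-to-head results (5 voters total):
Lumen vs Harbor: Lumen wins 3–2.
Lumen vs Ember: Ember wins 3–2.
Lumen vs Apollo: Apollo wins 4–1.
Lumen vs Granite: Lumen wins 4–1.
Lumen vs Kestrel: Lumen wins 3–2.
Harbor vs Ember: Ember wins 3–2.
Harbor vs Apollo: Apollo wins 4–1.
Harbor vs Granite: Harbor wins 4–1.
Harbor vs Kestrel: Harbor wins 3–2.
Ember vs Apollo: Apollo wins 4–1.
Ember vs Granite: Ember wins 4–1.
Ember vs Kestrel: Ember wins 3–2.
Apollo vs Granite: Apollo wins 5–0.
Apollo vs Kestrel: Apollo wins 4–1.
Granite vs Kestrel: Kestrel wins 4–1.
Apollo beats each rival — Lumen (4–1), Harbor (4–1), Ember (4–1), Granite (5–0), Kestrel (4–1) — so Apollo is the Condorcet winner.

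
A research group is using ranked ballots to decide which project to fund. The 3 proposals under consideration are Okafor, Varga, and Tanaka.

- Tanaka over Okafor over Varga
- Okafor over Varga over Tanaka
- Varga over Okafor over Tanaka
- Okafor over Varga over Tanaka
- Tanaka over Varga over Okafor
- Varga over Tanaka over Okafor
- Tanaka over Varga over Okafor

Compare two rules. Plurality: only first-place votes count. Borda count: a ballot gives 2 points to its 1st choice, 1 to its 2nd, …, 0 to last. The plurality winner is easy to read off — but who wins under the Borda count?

Plurality first-place counts: Okafor 2, Varga 2, Tanaka 3 → Tanaka.
Borda totals: Okafor 6, Varga 8, Tanaka 7 → Varga.

Varga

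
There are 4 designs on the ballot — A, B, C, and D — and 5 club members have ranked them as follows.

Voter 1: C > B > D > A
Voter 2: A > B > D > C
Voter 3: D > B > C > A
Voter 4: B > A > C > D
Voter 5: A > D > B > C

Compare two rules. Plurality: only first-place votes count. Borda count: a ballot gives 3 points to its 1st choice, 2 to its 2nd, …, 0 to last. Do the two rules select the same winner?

No

Plurality first-place counts: A 2, B 1, C 1, D 1 → A.
Borda totals: A 8, B 10, C 5, D 7 → B.
The two rules disagree: plurality picks A, Borda picks B.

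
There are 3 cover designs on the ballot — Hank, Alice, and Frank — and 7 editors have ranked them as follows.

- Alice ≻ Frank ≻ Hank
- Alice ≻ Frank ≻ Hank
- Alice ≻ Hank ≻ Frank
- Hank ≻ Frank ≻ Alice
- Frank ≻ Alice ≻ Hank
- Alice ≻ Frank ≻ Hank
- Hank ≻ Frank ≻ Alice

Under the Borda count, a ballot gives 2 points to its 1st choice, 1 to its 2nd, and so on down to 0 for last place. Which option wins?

Alice

Borda scores:
  Hank: 0 + 0 + 1 + 2 + 0 + 0 + 2 = 5
  Alice: 2 + 2 + 2 + 0 + 1 + 2 + 0 = 9
  Frank: 1 + 1 + 0 + 1 + 2 + 1 + 1 = 7
Alice has the highest total.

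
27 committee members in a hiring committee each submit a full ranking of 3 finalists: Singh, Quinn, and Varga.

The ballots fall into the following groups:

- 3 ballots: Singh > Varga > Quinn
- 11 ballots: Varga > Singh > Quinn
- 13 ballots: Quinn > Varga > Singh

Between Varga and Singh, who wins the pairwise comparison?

Varga

Ballots ranking Varga above Singh: 11+13 = 24.
Ballots ranking Singh above Varga: 3.
Varga wins the head-to-head, 24–3.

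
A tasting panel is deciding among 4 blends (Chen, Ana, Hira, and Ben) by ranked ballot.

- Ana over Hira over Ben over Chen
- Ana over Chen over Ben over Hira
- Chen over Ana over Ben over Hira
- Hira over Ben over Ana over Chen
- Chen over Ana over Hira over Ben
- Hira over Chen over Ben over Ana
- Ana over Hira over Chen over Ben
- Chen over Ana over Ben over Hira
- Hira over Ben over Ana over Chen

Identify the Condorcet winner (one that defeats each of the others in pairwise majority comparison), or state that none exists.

Head-to-head results (9 voters total):
Chen vs Ana: Ana wins 5–4.
Chen vs Hira: Hira wins 5–4.
Chen vs Ben: Chen wins 6–3.
Ana vs Hira: Ana wins 6–3.
Ana vs Ben: Ana wins 6–3.
Hira vs Ben: Hira wins 6–3.
Ana beats each rival — Chen (5–4), Hira (6–3), Ben (6–3) — so Ana is the Condorcet winner.

Ana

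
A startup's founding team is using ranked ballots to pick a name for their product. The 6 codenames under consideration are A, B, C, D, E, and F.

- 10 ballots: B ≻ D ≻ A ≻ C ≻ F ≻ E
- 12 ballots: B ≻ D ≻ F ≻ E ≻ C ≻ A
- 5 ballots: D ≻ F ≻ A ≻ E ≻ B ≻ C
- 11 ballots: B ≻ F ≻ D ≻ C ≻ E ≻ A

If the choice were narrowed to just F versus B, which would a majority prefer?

B

Ballots ranking F above B: 5.
Ballots ranking B above F: 10+12+11 = 33.
B wins the head-to-head, 33–5.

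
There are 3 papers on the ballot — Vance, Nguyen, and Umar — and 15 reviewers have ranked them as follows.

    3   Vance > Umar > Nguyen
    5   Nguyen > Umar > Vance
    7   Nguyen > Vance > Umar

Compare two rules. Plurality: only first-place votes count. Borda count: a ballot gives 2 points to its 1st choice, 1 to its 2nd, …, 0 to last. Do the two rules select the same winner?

Yes

Plurality first-place counts: Vance 3, Nguyen 12, Umar 0 → Nguyen.
Borda totals: Vance 13, Nguyen 24, Umar 8 → Nguyen.
The two rules agree on Nguyen.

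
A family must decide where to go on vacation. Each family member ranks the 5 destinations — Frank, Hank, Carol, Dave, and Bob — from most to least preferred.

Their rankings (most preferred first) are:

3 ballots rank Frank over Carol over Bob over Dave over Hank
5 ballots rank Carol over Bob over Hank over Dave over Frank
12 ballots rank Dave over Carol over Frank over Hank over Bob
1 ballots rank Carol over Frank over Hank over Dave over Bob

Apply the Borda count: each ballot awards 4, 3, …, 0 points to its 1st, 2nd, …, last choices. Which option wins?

Carol

Borda scores:
  Frank: 3·4 + 5·0 + 12·2 + 3 = 39
  Hank: 3·0 + 5·2 + 12·1 + 2 = 24
  Carol: 3·3 + 5·4 + 12·3 + 4 = 69
  Dave: 3·1 + 5·1 + 12·4 + 1 = 57
  Bob: 3·2 + 5·3 + 12·0 + 0 = 21
Carol has the highest total.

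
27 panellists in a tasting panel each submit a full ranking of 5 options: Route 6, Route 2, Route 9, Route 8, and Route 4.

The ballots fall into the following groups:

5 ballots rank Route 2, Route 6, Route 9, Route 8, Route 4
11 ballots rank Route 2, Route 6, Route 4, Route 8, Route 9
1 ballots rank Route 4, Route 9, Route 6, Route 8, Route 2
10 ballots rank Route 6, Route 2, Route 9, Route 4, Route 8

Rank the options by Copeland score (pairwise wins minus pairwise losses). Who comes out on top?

Pairwise results:
  Route 6 vs Route 2: Route 2 wins 16–11.
  Route 6 vs Route 9: Route 6 wins 26–1.
  Route 6 vs Route 8: Route 6 wins 27–0.
  Route 6 vs Route 4: Route 6 wins 26–1.
  Route 2 vs Route 9: Route 2 wins 26–1.
  Route 2 vs Route 8: Route 2 wins 26–1.
  Route 2 vs Route 4: Route 2 wins 26–1.
  Route 9 vs Route 8: Route 9 wins 16–11.
  Route 9 vs Route 4: Route 9 wins 15–12.
  Route 8 vs Route 4: Route 4 wins 22–5.
Copeland scores (wins − losses):
  Route 6: 3 − 1 = 2
  Route 2: 4 − 0 = 4
  Route 9: 2 − 2 = 0
  Route 8: 0 − 4 = -4
  Route 4: 1 − 3 = -2
Route 2 has the best Copeland score.

Route 2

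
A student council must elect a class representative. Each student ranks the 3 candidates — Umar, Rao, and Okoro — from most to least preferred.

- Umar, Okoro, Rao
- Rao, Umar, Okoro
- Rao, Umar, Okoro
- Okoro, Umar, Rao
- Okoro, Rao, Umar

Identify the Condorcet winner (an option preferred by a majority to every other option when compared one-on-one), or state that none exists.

Head-to-head results (5 voters total):
Umar vs Rao: Rao wins 3–2.
Umar vs Okoro: Umar wins 3–2.
Rao vs Okoro: Okoro wins 3–2.
No candidate beats all others: Umar beats Okoro beats Rao beats Umar, a majority cycle.

No Condorcet winner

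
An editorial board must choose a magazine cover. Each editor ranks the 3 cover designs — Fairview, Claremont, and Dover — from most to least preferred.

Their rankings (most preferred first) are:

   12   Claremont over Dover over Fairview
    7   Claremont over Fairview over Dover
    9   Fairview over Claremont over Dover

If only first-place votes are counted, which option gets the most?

First-place vote totals:
  Fairview: 9
  Claremont: 19
  Dover: 0
Claremont has the most first-place votes.

Claremont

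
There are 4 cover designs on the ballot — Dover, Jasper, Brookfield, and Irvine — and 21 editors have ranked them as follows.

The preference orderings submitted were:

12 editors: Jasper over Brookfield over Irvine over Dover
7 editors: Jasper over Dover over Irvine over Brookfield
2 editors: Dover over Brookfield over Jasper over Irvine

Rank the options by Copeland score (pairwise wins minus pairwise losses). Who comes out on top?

Jasper

Pairwise results:
  Dover vs Jasper: Jasper wins 19–2.
  Dover vs Brookfield: Brookfield wins 12–9.
  Dover vs Irvine: Irvine wins 12–9.
  Jasper vs Brookfield: Jasper wins 19–2.
  Jasper vs Irvine: Jasper wins 21–0.
  Brookfield vs Irvine: Brookfield wins 14–7.
Copeland scores (wins − losses):
  Dover: 0 − 3 = -3
  Jasper: 3 − 0 = 3
  Brookfield: 2 − 1 = 1
  Irvine: 1 − 2 = -1
Jasper has the best Copeland score.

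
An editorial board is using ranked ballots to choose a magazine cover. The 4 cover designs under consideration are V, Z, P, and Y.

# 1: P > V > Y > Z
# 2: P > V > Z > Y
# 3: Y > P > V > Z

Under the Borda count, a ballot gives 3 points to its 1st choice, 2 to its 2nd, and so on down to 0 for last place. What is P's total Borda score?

Borda scores:
  V: 2 + 2 + 1 = 5
  Z: 0 + 1 + 0 = 1
  P: 3 + 3 + 2 = 8
  Y: 1 + 0 + 3 = 4

8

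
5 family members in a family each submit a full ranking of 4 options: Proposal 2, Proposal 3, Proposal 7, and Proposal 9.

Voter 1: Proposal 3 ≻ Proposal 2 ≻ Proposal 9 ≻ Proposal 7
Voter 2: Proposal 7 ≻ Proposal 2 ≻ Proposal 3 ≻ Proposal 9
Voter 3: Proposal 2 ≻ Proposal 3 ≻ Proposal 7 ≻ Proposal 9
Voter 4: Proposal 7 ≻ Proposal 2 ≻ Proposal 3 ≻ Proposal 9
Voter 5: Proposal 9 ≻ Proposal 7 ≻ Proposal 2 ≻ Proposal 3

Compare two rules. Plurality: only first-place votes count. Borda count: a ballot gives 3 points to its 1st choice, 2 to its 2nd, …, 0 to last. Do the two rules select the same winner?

Plurality first-place counts: Proposal 2 1, Proposal 3 1, Proposal 7 2, Proposal 9 1 → Proposal 7.
Borda totals: Proposal 2 10, Proposal 3 7, Proposal 7 9, Proposal 9 4 → Proposal 2.
The two rules disagree: plurality picks Proposal 7, Borda picks Proposal 2.

No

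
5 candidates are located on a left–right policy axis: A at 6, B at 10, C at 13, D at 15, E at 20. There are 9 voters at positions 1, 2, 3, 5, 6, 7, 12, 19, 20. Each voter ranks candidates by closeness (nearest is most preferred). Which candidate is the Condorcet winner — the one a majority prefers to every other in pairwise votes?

With single-peaked preferences on a line, the Condorcet winner is the candidate closest to the median voter.
The median voter (position 6) is closest to A at 6.
Check: A vs E — voters closer to A: 7 of 9.

A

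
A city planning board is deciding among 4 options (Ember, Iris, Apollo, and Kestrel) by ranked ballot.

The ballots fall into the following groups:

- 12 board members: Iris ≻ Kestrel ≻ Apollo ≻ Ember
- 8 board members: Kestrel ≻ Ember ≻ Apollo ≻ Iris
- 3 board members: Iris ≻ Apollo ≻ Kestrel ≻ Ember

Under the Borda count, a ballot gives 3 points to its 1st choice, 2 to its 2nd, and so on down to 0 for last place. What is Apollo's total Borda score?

26

Borda scores:
  Ember: 12·0 + 8·2 + 3·0 = 16
  Iris: 12·3 + 8·0 + 3·3 = 45
  Apollo: 12·1 + 8·1 + 3·2 = 26
  Kestrel: 12·2 + 8·3 + 3·1 = 51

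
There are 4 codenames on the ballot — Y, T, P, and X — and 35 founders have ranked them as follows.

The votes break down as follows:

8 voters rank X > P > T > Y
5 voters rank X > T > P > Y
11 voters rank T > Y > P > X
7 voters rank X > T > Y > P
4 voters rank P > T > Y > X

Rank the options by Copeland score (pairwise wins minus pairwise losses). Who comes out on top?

X

Pairwise results:
  Y vs T: T wins 35–0.
  Y vs P: Y wins 18–17.
  Y vs X: X wins 20–15.
  T vs P: T wins 23–12.
  T vs X: X wins 20–15.
  P vs X: X wins 20–15.
Copeland scores (wins − losses):
  Y: 1 − 2 = -1
  T: 2 − 1 = 1
  P: 0 − 3 = -3
  X: 3 − 0 = 3
X has the best Copeland score.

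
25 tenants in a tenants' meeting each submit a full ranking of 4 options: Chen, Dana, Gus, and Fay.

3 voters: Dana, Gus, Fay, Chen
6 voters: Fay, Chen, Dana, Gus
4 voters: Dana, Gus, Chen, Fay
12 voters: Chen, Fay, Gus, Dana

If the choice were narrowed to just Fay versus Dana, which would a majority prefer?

Ballots ranking Fay above Dana: 6+12 = 18.
Ballots ranking Dana above Fay: 3+4 = 7.
Fay wins the head-to-head, 18–7.

Fay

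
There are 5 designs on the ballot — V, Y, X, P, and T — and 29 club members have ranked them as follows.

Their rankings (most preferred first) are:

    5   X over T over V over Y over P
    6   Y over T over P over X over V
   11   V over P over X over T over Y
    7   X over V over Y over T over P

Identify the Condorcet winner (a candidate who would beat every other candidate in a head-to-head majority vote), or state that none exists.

Head-to-head results (29 voters total):
V vs Y: V wins 23–6.
V vs X: X wins 18–11.
V vs P: V wins 23–6.
V vs T: V wins 18–11.
Y vs X: X wins 23–6.
Y vs P: Y wins 18–11.
Y vs T: T wins 16–13.
X vs P: P wins 17–12.
X vs T: X wins 23–6.
P vs T: T wins 18–11.
No candidate beats all others: V beats P beats X beats V, a majority cycle.

None — there is no Condorcet winner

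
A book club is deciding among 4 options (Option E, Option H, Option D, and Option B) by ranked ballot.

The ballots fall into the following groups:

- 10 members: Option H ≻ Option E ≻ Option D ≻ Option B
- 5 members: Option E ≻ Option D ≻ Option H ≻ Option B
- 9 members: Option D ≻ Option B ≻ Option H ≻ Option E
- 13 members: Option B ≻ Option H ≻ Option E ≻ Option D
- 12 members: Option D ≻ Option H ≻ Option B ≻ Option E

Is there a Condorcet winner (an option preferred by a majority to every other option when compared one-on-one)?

Head-to-head results (49 voters total):
Option E vs Option H: Option H wins 44–5.
Option E vs Option D: Option E wins 28–21.
Option E vs Option B: Option B wins 34–15.
Option H vs Option D: Option D wins 26–23.
Option H vs Option B: Option H wins 27–22.
Option D vs Option B: Option D wins 36–13.
No candidate beats all others: Option E beats Option D beats Option H beats Option E, a majority cycle.

No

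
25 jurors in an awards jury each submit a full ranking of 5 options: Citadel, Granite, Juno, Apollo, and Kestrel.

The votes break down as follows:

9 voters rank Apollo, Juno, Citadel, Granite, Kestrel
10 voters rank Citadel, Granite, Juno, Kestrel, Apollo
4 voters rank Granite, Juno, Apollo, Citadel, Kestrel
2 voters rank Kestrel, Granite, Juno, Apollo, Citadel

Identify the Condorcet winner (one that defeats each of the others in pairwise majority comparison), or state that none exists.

None — there is no Condorcet winner

Head-to-head results (25 voters total):
Citadel vs Granite: Citadel wins 19–6.
Citadel vs Juno: Juno wins 15–10.
Citadel vs Apollo: Apollo wins 15–10.
Citadel vs Kestrel: Citadel wins 23–2.
Granite vs Juno: Granite wins 16–9.
Granite vs Apollo: Granite wins 16–9.
Granite vs Kestrel: Granite wins 23–2.
Juno vs Apollo: Juno wins 16–9.
Juno vs Kestrel: Juno wins 23–2.
Apollo vs Kestrel: Apollo wins 13–12.
No candidate beats all others: Citadel beats Granite beats Juno beats Citadel, a majority cycle.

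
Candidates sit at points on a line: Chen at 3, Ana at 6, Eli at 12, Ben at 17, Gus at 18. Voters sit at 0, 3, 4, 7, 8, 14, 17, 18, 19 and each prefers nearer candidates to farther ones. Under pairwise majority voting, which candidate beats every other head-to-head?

Ana

With single-peaked preferences on a line, the Condorcet winner is the candidate closest to the median voter.
The median voter (position 8) is closest to Ana at 6.
Check: Ana vs Ben — voters closer to Ana: 5 of 9.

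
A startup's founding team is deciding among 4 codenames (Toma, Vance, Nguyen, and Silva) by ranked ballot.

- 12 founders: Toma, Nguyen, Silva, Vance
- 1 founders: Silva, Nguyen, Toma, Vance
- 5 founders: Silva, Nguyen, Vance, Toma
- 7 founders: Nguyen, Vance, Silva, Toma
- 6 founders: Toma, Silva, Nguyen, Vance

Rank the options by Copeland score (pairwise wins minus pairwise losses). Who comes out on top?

Toma

Pairwise results:
  Toma vs Vance: Toma wins 19–12.
  Toma vs Nguyen: Toma wins 18–13.
  Toma vs Silva: Toma wins 18–13.
  Vance vs Nguyen: Nguyen wins 31–0.
  Vance vs Silva: Silva wins 24–7.
  Nguyen vs Silva: Nguyen wins 19–12.
Copeland scores (wins − losses):
  Toma: 3 − 0 = 3
  Vance: 0 − 3 = -3
  Nguyen: 2 − 1 = 1
  Silva: 1 − 2 = -1
Toma has the best Copeland score.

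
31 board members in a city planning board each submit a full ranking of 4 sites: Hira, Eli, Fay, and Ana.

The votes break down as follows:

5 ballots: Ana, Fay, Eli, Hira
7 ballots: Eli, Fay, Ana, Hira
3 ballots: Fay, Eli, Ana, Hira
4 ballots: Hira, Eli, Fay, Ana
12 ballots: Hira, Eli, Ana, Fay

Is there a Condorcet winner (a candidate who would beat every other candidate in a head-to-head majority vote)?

Head-to-head results (31 voters total):
Hira vs Eli: Hira wins 16–15.
Hira vs Fay: Hira wins 16–15.
Hira vs Ana: Hira wins 16–15.
Eli vs Fay: Eli wins 23–8.
Eli vs Ana: Eli wins 26–5.
Fay vs Ana: Ana wins 17–14.
Hira beats each rival — Eli (16–15), Fay (16–15), Ana (16–15) — so Hira is the Condorcet winner.

Yes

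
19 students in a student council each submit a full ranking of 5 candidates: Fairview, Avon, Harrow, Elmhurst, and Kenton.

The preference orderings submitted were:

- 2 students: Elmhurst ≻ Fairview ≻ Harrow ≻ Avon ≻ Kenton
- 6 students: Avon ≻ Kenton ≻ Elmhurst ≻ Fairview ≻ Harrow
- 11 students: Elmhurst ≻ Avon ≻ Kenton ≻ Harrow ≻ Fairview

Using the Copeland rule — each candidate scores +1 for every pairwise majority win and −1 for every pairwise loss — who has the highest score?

Pairwise results:
  Fairview vs Avon: Avon wins 17–2.
  Fairview vs Harrow: Harrow wins 11–8.
  Fairview vs Elmhurst: Elmhurst wins 19–0.
  Fairview vs Kenton: Kenton wins 17–2.
  Avon vs Harrow: Avon wins 17–2.
  Avon vs Elmhurst: Elmhurst wins 13–6.
  Avon vs Kenton: Avon wins 19–0.
  Harrow vs Elmhurst: Elmhurst wins 19–0.
  Harrow vs Kenton: Kenton wins 17–2.
  Elmhurst vs Kenton: Elmhurst wins 13–6.
Copeland scores (wins − losses):
  Fairview: 0 − 4 = -4
  Avon: 3 − 1 = 2
  Harrow: 1 − 3 = -2
  Elmhurst: 4 − 0 = 4
  Kenton: 2 − 2 = 0
Elmhurst has the best Copeland score.

Elmhurst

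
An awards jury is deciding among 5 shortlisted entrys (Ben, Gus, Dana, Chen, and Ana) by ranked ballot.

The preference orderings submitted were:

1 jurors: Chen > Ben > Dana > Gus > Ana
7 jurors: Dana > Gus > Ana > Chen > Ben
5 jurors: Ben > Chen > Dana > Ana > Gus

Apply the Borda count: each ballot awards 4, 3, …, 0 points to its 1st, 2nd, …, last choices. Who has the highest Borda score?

Borda scores:
  Ben: 3 + 7·0 + 5·4 = 23
  Gus: 1 + 7·3 + 5·0 = 22
  Dana: 2 + 7·4 + 5·2 = 40
  Chen: 4 + 7·1 + 5·3 = 26
  Ana: 0 + 7·2 + 5·1 = 19
Dana has the highest total.

Dana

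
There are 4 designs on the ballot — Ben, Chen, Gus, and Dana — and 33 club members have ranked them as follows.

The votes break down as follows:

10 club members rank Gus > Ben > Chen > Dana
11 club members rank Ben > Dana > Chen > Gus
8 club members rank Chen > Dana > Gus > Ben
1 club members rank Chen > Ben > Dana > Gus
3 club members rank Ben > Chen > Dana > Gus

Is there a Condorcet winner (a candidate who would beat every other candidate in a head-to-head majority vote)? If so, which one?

None — there is no Condorcet winner

Head-to-head results (33 voters total):
Ben vs Chen: Ben wins 24–9.
Ben vs Gus: Gus wins 18–15.
Ben vs Dana: Ben wins 25–8.
Chen vs Gus: Chen wins 23–10.
Chen vs Dana: Chen wins 22–11.
Gus vs Dana: Dana wins 23–10.
No candidate beats all others: Ben beats Chen beats Gus beats Ben, a majority cycle.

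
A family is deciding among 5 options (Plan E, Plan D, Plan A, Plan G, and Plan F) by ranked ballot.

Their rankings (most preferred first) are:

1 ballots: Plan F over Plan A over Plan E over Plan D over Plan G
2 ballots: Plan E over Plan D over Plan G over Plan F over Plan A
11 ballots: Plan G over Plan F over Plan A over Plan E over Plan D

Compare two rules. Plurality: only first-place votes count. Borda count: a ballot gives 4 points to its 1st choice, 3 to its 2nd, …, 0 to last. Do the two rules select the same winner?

Plurality first-place counts: Plan E 2, Plan D 0, Plan A 0, Plan G 11, Plan F 1 → Plan G.
Borda totals: Plan E 21, Plan D 7, Plan A 25, Plan G 48, Plan F 39 → Plan G.
The two rules agree on Plan G.

Yes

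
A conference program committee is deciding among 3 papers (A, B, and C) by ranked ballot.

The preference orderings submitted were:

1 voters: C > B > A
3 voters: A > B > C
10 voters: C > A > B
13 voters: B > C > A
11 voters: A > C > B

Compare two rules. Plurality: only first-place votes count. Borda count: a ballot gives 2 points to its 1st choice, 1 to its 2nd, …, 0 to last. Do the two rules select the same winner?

Plurality first-place counts: A 14, B 13, C 11 → A.
Borda totals: A 38, B 30, C 46 → C.
The two rules disagree: plurality picks A, Borda picks C.

No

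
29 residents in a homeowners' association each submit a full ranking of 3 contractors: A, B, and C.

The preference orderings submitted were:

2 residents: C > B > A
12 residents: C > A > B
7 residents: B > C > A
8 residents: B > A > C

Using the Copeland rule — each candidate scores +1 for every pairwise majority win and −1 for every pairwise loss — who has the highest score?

Pairwise results:
  A vs B: B wins 17–12.
  A vs C: C wins 21–8.
  B vs C: B wins 15–14.
Copeland scores (wins − losses):
  A: 0 − 2 = -2
  B: 2 − 0 = 2
  C: 1 − 1 = 0
B has the best Copeland score.

B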